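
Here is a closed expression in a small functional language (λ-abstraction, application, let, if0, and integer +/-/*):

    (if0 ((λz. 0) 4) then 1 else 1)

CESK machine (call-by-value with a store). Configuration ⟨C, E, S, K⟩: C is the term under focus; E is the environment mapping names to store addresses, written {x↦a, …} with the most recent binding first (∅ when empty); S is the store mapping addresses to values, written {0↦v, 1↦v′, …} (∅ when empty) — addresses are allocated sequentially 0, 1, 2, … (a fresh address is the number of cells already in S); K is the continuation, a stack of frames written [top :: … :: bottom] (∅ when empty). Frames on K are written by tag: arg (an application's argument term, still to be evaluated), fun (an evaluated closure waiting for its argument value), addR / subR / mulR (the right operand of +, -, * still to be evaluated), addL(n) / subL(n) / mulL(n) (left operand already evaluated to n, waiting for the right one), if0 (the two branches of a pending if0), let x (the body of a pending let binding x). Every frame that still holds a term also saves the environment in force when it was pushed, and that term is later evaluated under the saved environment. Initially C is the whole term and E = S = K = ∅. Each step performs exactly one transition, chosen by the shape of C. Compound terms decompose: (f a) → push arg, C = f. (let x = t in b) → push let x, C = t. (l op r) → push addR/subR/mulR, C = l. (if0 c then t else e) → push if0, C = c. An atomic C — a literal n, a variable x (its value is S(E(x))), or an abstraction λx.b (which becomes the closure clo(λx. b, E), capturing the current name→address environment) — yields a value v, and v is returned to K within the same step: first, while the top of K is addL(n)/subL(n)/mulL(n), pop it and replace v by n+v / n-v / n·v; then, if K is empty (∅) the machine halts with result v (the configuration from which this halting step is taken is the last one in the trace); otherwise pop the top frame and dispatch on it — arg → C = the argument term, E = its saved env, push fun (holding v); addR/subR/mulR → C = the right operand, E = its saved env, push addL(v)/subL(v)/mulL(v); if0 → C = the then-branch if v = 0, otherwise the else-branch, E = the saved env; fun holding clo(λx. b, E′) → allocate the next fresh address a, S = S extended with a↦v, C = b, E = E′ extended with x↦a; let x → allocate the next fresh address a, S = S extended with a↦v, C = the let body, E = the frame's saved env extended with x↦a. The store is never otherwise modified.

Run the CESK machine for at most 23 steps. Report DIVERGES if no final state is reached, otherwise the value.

Answer: 1

Execution trace:
0. <C=(if0 ((λz. 0) 4) then 1 else 1), E=∅, S=∅, K=∅>
1. <C=((λz. 0) 4), E=∅, S=∅, K=[if0]>
2. <C=(λz. 0), E=∅, S=∅, K=[arg :: if0]>
3. <C=4, E=∅, S=∅, K=[fun :: if0]>
4. <C=0, E={z↦0}, S={0↦4}, K=[if0]>
5. <C=1, E=∅, S={0↦4}, K=∅>
→ final value 1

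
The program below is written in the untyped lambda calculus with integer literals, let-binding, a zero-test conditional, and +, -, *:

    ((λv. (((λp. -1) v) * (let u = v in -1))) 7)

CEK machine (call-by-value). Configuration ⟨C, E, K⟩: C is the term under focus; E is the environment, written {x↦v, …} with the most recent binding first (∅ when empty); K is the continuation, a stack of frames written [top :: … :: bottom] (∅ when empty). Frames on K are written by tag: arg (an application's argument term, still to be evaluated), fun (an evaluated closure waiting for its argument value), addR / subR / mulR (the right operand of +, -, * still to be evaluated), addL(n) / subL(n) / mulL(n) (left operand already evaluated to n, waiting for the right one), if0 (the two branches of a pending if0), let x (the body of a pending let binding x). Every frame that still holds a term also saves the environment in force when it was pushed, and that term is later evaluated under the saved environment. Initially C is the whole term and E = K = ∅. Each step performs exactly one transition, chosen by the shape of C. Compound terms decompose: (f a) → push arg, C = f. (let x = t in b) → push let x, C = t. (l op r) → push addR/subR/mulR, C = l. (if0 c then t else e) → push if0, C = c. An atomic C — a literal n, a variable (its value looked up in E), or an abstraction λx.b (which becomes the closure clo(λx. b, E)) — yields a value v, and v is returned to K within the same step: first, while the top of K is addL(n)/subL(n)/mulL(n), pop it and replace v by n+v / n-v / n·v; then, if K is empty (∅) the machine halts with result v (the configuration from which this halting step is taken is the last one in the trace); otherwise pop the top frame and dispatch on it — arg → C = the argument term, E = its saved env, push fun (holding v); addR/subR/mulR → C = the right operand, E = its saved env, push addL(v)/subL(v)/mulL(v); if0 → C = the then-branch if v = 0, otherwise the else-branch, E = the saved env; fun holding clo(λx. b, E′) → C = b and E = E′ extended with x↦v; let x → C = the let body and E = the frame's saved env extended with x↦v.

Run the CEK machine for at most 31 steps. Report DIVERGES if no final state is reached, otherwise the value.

0. <C=((λv. (((λp. -1) v) * (let u = v in -1))) 7), E=∅, K=∅>
1. <C=(λv. (((λp. -1) v) * (let u = v in -1))), E=∅, K=[arg]>
2. <C=7, E=∅, K=[fun]>
3. <C=(((λp. -1) v) * (let u = v in -1)), E={v↦7}, K=∅>
4. <C=((λp. -1) v), E={v↦7}, K=[mulR]>
5. <C=(λp. -1), E={v↦7}, K=[arg :: mulR]>
6. <C=v, E={v↦7}, K=[fun :: mulR]>
7. <C=-1, E={p↦7, v↦7}, K=[mulR]>
8. <C=(let u = v in -1), E={v↦7}, K=[mulL(-1)]>
9. <C=v, E={v↦7}, K=[let u :: mulL(-1)]>
10. <C=-1, E={u↦7, v↦7}, K=[mulL(-1)]>
→ final value 1

Answer: 1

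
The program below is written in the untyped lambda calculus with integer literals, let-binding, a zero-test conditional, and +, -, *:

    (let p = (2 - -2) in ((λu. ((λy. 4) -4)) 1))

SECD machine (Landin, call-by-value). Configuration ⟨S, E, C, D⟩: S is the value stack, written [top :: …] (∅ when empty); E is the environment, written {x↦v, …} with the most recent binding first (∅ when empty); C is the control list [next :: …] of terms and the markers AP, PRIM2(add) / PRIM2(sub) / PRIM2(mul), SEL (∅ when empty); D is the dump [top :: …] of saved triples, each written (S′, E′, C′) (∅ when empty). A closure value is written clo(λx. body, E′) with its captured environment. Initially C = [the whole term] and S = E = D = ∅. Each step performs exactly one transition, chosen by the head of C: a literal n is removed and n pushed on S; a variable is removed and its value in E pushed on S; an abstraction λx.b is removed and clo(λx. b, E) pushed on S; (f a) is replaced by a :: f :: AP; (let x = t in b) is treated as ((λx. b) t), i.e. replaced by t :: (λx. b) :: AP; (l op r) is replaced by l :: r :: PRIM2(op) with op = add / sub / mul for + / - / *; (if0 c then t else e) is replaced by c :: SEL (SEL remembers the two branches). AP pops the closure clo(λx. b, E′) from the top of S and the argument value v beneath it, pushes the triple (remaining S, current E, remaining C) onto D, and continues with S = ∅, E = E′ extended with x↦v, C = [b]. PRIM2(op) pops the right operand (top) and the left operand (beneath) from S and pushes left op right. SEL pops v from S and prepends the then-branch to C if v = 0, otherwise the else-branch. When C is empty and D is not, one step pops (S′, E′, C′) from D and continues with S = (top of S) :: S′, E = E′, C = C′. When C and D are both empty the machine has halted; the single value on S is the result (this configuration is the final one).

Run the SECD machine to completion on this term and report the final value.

t=0: <S=∅, E=∅, C=[(let p = (2 - -2) in ((λu. ((λy. 4) -4)) 1))], D=∅>
t=1: <S=∅, E=∅, C=[(2 - -2) :: (λp. ((λu. ((λy. 4) -4)) 1)) :: AP], D=∅>
t=2: <S=∅, E=∅, C=[2 :: -2 :: PRIM2(sub) :: (λp. ((λu. ((λy. 4) -4)) 1)) :: AP], D=∅>
t=3: <S=[2], E=∅, C=[-2 :: PRIM2(sub) :: (λp. ((λu. ((λy. 4) -4)) 1)) :: AP], D=∅>
t=4: <S=[-2 :: 2], E=∅, C=[PRIM2(sub) :: (λp. ((λu. ((λy. 4) -4)) 1)) :: AP], D=∅>
t=5: <S=[4], E=∅, C=[(λp. ((λu. ((λy. 4) -4)) 1)) :: AP], D=∅>
t=6: <S=[clo(λp. ((λu. ((λy. 4) -4)) 1), ∅) :: 4], E=∅, C=[AP], D=∅>
t=7: <S=∅, E={p↦4}, C=[((λu. ((λy. 4) -4)) 1)], D=[(∅, ∅, ∅)]>
t=8: <S=∅, E={p↦4}, C=[1 :: (λu. ((λy. 4) -4)) :: AP], D=[(∅, ∅, ∅)]>
t=9: <S=[1], E={p↦4}, C=[(λu. ((λy. 4) -4)) :: AP], D=[(∅, ∅, ∅)]>
t=10: <S=[clo(λu. ((λy. 4) -4), {p↦4}) :: 1], E={p↦4}, C=[AP], D=[(∅, ∅, ∅)]>
t=11: <S=∅, E={u↦1, p↦4}, C=[((λy. 4) -4)], D=[(∅, {p↦4}, ∅) :: (∅, ∅, ∅)]>
t=12: <S=∅, E={u↦1, p↦4}, C=[-4 :: (λy. 4) :: AP], D=[(∅, {p↦4}, ∅) :: (∅, ∅, ∅)]>
t=13: <S=[-4], E={u↦1, p↦4}, C=[(λy. 4) :: AP], D=[(∅, {p↦4}, ∅) :: (∅, ∅, ∅)]>
t=14: <S=[clo(λy. 4, {u↦1, p↦4}) :: -4], E={u↦1, p↦4}, C=[AP], D=[(∅, {p↦4}, ∅) :: (∅, ∅, ∅)]>
t=15: <S=∅, E={y↦-4, u↦1, p↦4}, C=[4], D=[(∅, {u↦1, p↦4}, ∅) :: (∅, {p↦4}, ∅) :: (∅, ∅, ∅)]>
t=16: <S=[4], E={y↦-4, u↦1, p↦4}, C=∅, D=[(∅, {u↦1, p↦4}, ∅) :: (∅, {p↦4}, ∅) :: (∅, ∅, ∅)]>
t=17: <S=[4], E={u↦1, p↦4}, C=∅, D=[(∅, {p↦4}, ∅) :: (∅, ∅, ∅)]>
t=18: <S=[4], E={p↦4}, C=∅, D=[(∅, ∅, ∅)]>
t=19: <S=[4], E=∅, C=∅, D=∅>
→ final value 4

Answer: 4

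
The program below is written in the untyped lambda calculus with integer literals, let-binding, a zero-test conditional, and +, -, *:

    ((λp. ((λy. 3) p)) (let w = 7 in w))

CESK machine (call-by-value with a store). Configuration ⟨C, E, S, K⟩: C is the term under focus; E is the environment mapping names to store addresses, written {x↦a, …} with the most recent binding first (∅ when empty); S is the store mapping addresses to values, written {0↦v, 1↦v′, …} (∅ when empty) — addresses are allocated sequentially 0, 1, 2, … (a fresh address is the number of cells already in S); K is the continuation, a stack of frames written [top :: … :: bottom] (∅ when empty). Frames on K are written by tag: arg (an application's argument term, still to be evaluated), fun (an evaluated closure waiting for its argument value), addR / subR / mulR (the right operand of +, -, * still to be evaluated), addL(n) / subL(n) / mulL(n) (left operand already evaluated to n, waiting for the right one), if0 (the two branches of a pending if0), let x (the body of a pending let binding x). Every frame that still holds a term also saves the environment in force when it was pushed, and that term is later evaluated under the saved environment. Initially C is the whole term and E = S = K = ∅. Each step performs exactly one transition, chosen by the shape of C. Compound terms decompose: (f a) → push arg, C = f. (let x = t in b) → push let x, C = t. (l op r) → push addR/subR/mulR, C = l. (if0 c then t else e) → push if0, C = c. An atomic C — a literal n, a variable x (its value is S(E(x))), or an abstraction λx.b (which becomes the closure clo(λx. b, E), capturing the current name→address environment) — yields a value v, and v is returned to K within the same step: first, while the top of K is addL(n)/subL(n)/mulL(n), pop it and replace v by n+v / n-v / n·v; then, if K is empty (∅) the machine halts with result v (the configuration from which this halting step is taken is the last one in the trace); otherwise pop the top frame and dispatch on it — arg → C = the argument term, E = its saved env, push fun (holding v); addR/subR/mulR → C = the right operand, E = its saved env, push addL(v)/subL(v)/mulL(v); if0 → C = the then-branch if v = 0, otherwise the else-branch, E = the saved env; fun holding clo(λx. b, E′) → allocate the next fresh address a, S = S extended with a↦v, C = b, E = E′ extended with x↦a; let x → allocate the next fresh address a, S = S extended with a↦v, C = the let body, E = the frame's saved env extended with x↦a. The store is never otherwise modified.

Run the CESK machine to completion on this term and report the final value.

Answer: 3

Derivation:
[0] <C=((λp. ((λy. 3) p)) (let w = 7 in w)), E=∅, S=∅, K=∅>
[1] <C=(λp. ((λy. 3) p)), E=∅, S=∅, K=[arg]>
[2] <C=(let w = 7 in w), E=∅, S=∅, K=[fun]>
[3] <C=7, E=∅, S=∅, K=[let w :: fun]>
[4] <C=w, E={w↦0}, S={0↦7}, K=[fun]>
[5] <C=((λy. 3) p), E={p↦1}, S={0↦7, 1↦7}, K=∅>
[6] <C=(λy. 3), E={p↦1}, S={0↦7, 1↦7}, K=[arg]>
[7] <C=p, E={p↦1}, S={0↦7, 1↦7}, K=[fun]>
[8] <C=3, E={y↦2, p↦1}, S={0↦7, 1↦7, 2↦7}, K=∅>
→ final value 3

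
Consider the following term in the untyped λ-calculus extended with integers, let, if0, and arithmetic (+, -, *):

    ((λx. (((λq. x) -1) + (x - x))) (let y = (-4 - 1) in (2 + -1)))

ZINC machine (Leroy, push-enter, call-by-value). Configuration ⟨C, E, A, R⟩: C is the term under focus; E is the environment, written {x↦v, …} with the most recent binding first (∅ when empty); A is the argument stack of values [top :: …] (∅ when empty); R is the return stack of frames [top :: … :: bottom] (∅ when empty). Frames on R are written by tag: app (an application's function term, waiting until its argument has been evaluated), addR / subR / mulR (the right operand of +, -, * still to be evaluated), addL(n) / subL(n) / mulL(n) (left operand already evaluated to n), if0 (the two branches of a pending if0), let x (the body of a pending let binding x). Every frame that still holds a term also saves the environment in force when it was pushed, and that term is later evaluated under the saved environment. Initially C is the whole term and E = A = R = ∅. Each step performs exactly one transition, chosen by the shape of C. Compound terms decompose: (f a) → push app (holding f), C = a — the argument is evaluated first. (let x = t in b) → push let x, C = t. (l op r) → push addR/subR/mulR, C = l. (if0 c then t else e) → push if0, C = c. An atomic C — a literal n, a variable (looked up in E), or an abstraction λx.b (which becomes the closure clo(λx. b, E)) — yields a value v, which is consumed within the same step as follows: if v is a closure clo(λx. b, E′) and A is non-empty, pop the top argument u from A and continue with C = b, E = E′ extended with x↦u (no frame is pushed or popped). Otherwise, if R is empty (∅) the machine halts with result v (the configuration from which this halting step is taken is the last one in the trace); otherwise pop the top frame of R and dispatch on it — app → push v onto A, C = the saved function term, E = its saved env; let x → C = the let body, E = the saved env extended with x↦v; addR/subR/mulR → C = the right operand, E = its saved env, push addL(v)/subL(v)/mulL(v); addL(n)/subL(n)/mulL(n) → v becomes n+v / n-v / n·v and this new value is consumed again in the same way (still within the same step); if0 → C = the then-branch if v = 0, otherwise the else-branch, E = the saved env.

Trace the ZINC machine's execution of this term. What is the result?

Answer: 1

Derivation:
0. <C=((λx. (((λq. x) -1) + (x - x))) (let y = (-4 - 1) in (2 + -1))), E=∅, A=∅, R=∅>
1. <C=(let y = (-4 - 1) in (2 + -1)), E=∅, A=∅, R=[app]>
2. <C=(-4 - 1), E=∅, A=∅, R=[let y :: app]>
3. <C=-4, E=∅, A=∅, R=[subR :: let y :: app]>
4. <C=1, E=∅, A=∅, R=[subL(-4) :: let y :: app]>
5. <C=(2 + -1), E={y↦-5}, A=∅, R=[app]>
6. <C=2, E={y↦-5}, A=∅, R=[addR :: app]>
7. <C=-1, E={y↦-5}, A=∅, R=[addL(2) :: app]>
8. <C=(λx. (((λq. x) -1) + (x - x))), E=∅, A=[1], R=∅>
9. <C=(((λq. x) -1) + (x - x)), E={x↦1}, A=∅, R=∅>
10. <C=((λq. x) -1), E={x↦1}, A=∅, R=[addR]>
11. <C=-1, E={x↦1}, A=∅, R=[app :: addR]>
12. <C=(λq. x), E={x↦1}, A=[-1], R=[addR]>
13. <C=x, E={q↦-1, x↦1}, A=∅, R=[addR]>
14. <C=(x - x), E={x↦1}, A=∅, R=[addL(1)]>
15. <C=x, E={x↦1}, A=∅, R=[subR :: addL(1)]>
16. <C=x, E={x↦1}, A=∅, R=[subL(1) :: addL(1)]>
→ final value 1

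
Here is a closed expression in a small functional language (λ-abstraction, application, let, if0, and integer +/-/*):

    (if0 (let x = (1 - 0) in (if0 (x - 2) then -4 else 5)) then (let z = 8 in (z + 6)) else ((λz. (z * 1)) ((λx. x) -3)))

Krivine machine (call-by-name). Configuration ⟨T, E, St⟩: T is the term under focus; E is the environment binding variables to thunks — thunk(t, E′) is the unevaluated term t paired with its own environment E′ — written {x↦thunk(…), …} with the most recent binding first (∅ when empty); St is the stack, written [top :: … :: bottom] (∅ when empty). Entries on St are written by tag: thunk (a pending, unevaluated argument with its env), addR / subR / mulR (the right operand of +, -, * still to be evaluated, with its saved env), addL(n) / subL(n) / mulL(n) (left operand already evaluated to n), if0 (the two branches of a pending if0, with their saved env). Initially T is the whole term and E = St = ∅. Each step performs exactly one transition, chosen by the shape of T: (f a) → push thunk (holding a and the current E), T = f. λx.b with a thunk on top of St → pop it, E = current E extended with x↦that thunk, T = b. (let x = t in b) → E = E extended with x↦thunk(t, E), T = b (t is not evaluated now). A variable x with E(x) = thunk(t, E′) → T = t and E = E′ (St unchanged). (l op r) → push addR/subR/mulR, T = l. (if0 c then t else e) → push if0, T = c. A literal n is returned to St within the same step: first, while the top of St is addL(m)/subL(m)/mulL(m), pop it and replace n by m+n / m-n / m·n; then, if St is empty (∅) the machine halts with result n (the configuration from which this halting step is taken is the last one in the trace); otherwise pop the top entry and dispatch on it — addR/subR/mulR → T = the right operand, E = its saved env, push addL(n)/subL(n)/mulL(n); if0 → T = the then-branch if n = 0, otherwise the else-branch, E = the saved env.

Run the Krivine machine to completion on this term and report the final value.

Answer: -3

Derivation:
step 0: [T=(if0 (let x = (1 - 0) in (if0 (x - 2) then -4 else 5)) then (let z = 8 in (z + 6)) else ((λz. (z * 1)) ((λx. x) -3))) | E=∅ | St=∅]
step 1: [T=(let x = (1 - 0) in (if0 (x - 2) then -4 else 5)) | E=∅ | St=[if0]]
step 2: [T=(if0 (x - 2) then -4 else 5) | E={x↦thunk((1 - 0), ∅)} | St=[if0]]
step 3: [T=(x - 2) | E={x↦thunk((1 - 0), ∅)} | St=[if0 :: if0]]
step 4: [T=x | E={x↦thunk((1 - 0), ∅)} | St=[subR :: if0 :: if0]]
step 5: [T=(1 - 0) | E=∅ | St=[subR :: if0 :: if0]]
step 6: [T=1 | E=∅ | St=[subR :: subR :: if0 :: if0]]
step 7: [T=0 | E=∅ | St=[subL(1) :: subR :: if0 :: if0]]
step 8: [T=2 | E={x↦thunk((1 - 0), ∅)} | St=[subL(1) :: if0 :: if0]]
step 9: [T=5 | E={x↦thunk((1 - 0), ∅)} | St=[if0]]
step 10: [T=((λz. (z * 1)) ((λx. x) -3)) | E=∅ | St=∅]
step 11: [T=(λz. (z * 1)) | E=∅ | St=[thunk]]
step 12: [T=(z * 1) | E={z↦thunk(((λx. x) -3), ∅)} | St=∅]
step 13: [T=z | E={z↦thunk(((λx. x) -3), ∅)} | St=[mulR]]
step 14: [T=((λx. x) -3) | E=∅ | St=[mulR]]
step 15: [T=(λx. x) | E=∅ | St=[thunk :: mulR]]
step 16: [T=x | E={x↦thunk(-3, ∅)} | St=[mulR]]
step 17: [T=-3 | E=∅ | St=[mulR]]
step 18: [T=1 | E={z↦thunk(((λx. x) -3), ∅)} | St=[mulL(-3)]]
→ final value -3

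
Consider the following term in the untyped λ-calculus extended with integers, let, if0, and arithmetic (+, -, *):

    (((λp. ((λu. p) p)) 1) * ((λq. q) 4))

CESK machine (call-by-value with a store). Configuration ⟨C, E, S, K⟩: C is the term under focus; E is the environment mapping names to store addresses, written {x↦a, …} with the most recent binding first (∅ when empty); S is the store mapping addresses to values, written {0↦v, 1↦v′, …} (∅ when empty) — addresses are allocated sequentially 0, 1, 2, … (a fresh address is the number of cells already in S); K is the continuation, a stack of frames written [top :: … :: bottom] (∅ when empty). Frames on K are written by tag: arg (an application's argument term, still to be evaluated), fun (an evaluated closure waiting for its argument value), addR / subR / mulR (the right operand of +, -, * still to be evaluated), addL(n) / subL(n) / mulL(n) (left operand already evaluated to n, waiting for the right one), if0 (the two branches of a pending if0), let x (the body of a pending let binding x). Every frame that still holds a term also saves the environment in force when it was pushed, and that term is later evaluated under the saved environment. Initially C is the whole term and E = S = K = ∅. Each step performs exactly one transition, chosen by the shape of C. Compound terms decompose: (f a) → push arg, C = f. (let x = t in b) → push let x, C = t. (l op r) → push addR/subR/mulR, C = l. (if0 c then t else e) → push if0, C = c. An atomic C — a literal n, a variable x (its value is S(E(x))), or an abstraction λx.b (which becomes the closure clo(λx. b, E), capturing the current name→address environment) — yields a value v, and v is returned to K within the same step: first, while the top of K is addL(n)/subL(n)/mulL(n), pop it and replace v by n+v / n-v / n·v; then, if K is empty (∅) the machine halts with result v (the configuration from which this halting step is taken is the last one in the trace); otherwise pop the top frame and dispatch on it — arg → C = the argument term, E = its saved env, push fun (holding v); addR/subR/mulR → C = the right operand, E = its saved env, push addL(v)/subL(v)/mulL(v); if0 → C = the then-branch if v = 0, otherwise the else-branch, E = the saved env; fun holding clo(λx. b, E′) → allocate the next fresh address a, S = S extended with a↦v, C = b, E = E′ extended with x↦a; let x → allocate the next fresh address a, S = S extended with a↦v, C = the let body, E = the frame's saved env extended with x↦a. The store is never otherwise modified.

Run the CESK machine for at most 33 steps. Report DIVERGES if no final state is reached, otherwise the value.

Answer: 4

Machine steps:
0. <C=(((λp. ((λu. p) p)) 1) * ((λq. q) 4)), E=∅, S=∅, K=∅>
1. <C=((λp. ((λu. p) p)) 1), E=∅, S=∅, K=[mulR]>
2. <C=(λp. ((λu. p) p)), E=∅, S=∅, K=[arg :: mulR]>
3. <C=1, E=∅, S=∅, K=[fun :: mulR]>
4. <C=((λu. p) p), E={p↦0}, S={0↦1}, K=[mulR]>
5. <C=(λu. p), E={p↦0}, S={0↦1}, K=[arg :: mulR]>
6. <C=p, E={p↦0}, S={0↦1}, K=[fun :: mulR]>
7. <C=p, E={u↦1, p↦0}, S={0↦1, 1↦1}, K=[mulR]>
8. <C=((λq. q) 4), E=∅, S={0↦1, 1↦1}, K=[mulL(1)]>
9. <C=(λq. q), E=∅, S={0↦1, 1↦1}, K=[arg :: mulL(1)]>
10. <C=4, E=∅, S={0↦1, 1↦1}, K=[fun :: mulL(1)]>
11. <C=q, E={q↦2}, S={0↦1, 1↦1, 2↦4}, K=[mulL(1)]>
→ final value 4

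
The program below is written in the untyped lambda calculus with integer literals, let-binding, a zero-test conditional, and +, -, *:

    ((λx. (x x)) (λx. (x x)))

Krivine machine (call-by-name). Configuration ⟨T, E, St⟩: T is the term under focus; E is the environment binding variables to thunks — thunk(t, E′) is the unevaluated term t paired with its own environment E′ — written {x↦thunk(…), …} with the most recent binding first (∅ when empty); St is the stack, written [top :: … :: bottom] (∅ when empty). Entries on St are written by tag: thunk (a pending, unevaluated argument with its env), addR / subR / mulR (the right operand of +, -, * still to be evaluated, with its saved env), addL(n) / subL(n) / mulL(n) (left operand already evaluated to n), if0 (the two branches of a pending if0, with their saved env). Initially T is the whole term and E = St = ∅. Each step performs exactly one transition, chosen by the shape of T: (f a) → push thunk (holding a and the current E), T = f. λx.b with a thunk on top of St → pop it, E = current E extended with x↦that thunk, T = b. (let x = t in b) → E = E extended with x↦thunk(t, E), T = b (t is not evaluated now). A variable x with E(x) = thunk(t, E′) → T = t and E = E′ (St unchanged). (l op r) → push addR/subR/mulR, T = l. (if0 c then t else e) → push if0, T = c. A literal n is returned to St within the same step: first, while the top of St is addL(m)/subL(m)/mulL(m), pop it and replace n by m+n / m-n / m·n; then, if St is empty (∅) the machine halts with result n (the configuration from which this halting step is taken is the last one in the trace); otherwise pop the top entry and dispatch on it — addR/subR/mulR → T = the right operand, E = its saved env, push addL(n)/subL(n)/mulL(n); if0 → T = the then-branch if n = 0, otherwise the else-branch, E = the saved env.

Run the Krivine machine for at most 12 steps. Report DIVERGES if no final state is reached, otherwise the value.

Answer: DIVERGES (no final state within 12 steps)

Machine steps:
t=0: ⟨T=((λx. (x x)) (λx. (x x))); E=∅; St=∅⟩
t=1: ⟨T=(λx. (x x)); E=∅; St=[thunk]⟩
t=2: ⟨T=(x x); E={x↦thunk((λx. (x x)), ∅)}; St=∅⟩
t=3: ⟨T=x; E={x↦thunk((λx. (x x)), ∅)}; St=[thunk]⟩
t=4: ⟨T=(λx. (x x)); E=∅; St=[thunk]⟩
t=5: ⟨T=(x x); E={x↦thunk(x, {x↦thunk((λx. (x x)), ∅)})}; St=∅⟩
t=6: ⟨T=x; E={x↦thunk(x, {x↦thunk((λx. (x x)), ∅)})}; St=[thunk]⟩
t=7: ⟨T=x; E={x↦thunk((λx. (x x)), ∅)}; St=[thunk]⟩
t=8: ⟨T=(λx. (x x)); E=∅; St=[thunk]⟩
t=9: ⟨T=(x x); E={x↦thunk(x, {x↦thunk(x, {x↦thunk((λx. (x x)), ∅)})})}; St=∅⟩
t=10: ⟨T=x; E={x↦thunk(x, {x↦thunk(x, {x↦thunk((λx. (x x)), ∅)})})}; St=[thunk]⟩
t=11: ⟨T=x; E={x↦thunk(x, {x↦thunk((λx. (x x)), ∅)})}; St=[thunk]⟩
t=12: ⟨T=x; E={x↦thunk((λx. (x x)), ∅)}; St=[thunk]⟩
→ 12 transitions taken and the configuration is still not final: no result within 12 steps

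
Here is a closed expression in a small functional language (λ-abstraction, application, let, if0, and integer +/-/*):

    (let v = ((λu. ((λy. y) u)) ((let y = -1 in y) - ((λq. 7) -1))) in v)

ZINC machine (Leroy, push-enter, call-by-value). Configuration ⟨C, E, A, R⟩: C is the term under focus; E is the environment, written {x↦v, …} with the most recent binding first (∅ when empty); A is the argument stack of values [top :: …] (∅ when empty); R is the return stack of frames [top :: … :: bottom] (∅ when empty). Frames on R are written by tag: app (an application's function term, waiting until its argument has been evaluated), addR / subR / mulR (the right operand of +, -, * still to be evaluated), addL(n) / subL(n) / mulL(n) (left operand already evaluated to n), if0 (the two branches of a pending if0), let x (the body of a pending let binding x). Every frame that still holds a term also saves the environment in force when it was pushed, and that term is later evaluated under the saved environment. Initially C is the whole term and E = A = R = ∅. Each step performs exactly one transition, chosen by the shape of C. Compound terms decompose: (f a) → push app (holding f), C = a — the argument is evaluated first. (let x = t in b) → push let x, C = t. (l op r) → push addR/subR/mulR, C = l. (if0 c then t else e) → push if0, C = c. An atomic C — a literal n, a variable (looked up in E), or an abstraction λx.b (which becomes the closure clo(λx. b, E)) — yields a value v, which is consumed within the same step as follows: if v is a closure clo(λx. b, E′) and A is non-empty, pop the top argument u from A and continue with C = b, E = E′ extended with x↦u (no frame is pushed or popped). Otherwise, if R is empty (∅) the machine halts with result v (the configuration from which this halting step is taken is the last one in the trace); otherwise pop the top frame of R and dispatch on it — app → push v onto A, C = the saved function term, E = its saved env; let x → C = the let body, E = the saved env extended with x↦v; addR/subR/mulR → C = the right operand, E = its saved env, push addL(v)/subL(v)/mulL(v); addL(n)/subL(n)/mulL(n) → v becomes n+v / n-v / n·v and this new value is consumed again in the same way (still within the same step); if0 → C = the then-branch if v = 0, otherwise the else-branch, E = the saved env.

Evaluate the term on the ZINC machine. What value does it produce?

Answer: -8

Derivation:
0. <C=(let v = ((λu. ((λy. y) u)) ((let y = -1 in y) - ((λq. 7) -1))) in v), E=∅, A=∅, R=∅>
1. <C=((λu. ((λy. y) u)) ((let y = -1 in y) - ((λq. 7) -1))), E=∅, A=∅, R=[let v]>
2. <C=((let y = -1 in y) - ((λq. 7) -1)), E=∅, A=∅, R=[app :: let v]>
3. <C=(let y = -1 in y), E=∅, A=∅, R=[subR :: app :: let v]>
4. <C=-1, E=∅, A=∅, R=[let y :: subR :: app :: let v]>
5. <C=y, E={y↦-1}, A=∅, R=[subR :: app :: let v]>
6. <C=((λq. 7) -1), E=∅, A=∅, R=[subL(-1) :: app :: let v]>
7. <C=-1, E=∅, A=∅, R=[app :: subL(-1) :: app :: let v]>
8. <C=(λq. 7), E=∅, A=[-1], R=[subL(-1) :: app :: let v]>
9. <C=7, E={q↦-1}, A=∅, R=[subL(-1) :: app :: let v]>
10. <C=(λu. ((λy. y) u)), E=∅, A=[-8], R=[let v]>
11. <C=((λy. y) u), E={u↦-8}, A=∅, R=[let v]>
12. <C=u, E={u↦-8}, A=∅, R=[app :: let v]>
13. <C=(λy. y), E={u↦-8}, A=[-8], R=[let v]>
14. <C=y, E={y↦-8, u↦-8}, A=∅, R=[let v]>
15. <C=v, E={v↦-8}, A=∅, R=∅>
→ final value -8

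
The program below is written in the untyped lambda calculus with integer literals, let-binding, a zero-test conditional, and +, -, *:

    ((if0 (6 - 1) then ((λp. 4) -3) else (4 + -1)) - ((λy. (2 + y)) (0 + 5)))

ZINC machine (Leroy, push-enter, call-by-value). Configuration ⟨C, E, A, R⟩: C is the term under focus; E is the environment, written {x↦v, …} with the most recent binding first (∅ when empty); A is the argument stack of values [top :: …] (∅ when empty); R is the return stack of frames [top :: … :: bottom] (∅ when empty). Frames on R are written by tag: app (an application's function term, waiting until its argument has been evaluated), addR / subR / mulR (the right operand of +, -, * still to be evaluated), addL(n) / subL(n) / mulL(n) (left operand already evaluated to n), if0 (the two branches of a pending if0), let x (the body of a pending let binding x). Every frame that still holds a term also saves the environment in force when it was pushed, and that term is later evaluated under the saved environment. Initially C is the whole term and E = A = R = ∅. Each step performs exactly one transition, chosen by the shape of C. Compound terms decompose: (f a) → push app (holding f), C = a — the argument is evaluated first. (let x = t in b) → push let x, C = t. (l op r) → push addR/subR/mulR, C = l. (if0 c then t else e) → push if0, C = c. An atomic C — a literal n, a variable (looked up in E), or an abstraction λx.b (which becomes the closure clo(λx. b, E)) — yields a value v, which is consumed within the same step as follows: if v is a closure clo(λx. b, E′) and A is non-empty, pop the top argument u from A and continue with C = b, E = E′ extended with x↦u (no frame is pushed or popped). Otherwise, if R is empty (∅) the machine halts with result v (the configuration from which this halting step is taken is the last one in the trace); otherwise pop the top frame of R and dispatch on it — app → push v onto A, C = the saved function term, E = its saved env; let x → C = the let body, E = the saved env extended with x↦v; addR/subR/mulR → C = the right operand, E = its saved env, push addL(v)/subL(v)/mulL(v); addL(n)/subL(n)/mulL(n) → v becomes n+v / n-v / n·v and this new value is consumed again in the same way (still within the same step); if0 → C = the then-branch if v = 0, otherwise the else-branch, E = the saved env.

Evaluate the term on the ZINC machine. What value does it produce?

step 0: <C=((if0 (6 - 1) then ((λp. 4) -3) else (4 + -1)) - ((λy. (2 + y)) (0 + 5))), E=∅, A=∅, R=∅>
step 1: <C=(if0 (6 - 1) then ((λp. 4) -3) else (4 + -1)), E=∅, A=∅, R=[subR]>
step 2: <C=(6 - 1), E=∅, A=∅, R=[if0 :: subR]>
step 3: <C=6, E=∅, A=∅, R=[subR :: if0 :: subR]>
step 4: <C=1, E=∅, A=∅, R=[subL(6) :: if0 :: subR]>
step 5: <C=(4 + -1), E=∅, A=∅, R=[subR]>
step 6: <C=4, E=∅, A=∅, R=[addR :: subR]>
step 7: <C=-1, E=∅, A=∅, R=[addL(4) :: subR]>
step 8: <C=((λy. (2 + y)) (0 + 5)), E=∅, A=∅, R=[subL(3)]>
step 9: <C=(0 + 5), E=∅, A=∅, R=[app :: subL(3)]>
step 10: <C=0, E=∅, A=∅, R=[addR :: app :: subL(3)]>
step 11: <C=5, E=∅, A=∅, R=[addL(0) :: app :: subL(3)]>
step 12: <C=(λy. (2 + y)), E=∅, A=[5], R=[subL(3)]>
step 13: <C=(2 + y), E={y↦5}, A=∅, R=[subL(3)]>
step 14: <C=2, E={y↦5}, A=∅, R=[addR :: subL(3)]>
step 15: <C=y, E={y↦5}, A=∅, R=[addL(2) :: subL(3)]>
→ final value -4

Answer: -4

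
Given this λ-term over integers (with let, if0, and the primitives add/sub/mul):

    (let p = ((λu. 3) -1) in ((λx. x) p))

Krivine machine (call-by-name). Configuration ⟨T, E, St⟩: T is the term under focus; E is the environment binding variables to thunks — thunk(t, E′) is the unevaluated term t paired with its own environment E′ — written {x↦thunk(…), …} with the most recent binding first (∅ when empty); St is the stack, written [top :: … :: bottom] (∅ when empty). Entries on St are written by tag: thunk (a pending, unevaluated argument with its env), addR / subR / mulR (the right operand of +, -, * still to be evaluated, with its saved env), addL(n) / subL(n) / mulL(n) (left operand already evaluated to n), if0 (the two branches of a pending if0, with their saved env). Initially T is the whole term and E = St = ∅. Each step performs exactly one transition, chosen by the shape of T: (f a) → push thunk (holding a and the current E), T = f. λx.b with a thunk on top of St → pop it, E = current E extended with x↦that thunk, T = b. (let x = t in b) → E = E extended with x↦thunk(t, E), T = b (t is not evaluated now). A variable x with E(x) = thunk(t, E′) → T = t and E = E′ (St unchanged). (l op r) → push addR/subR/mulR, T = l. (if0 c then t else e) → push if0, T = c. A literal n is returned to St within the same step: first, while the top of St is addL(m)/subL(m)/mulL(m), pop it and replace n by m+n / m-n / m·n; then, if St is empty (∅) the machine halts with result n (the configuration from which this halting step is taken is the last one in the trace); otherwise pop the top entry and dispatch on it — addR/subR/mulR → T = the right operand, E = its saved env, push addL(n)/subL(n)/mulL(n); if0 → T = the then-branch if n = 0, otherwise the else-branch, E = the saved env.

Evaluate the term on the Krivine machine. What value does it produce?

Answer: 3

Machine steps:
step 0: <T=(let p = ((λu. 3) -1) in ((λx. x) p)), E=∅, St=∅>
step 1: <T=((λx. x) p), E={p↦thunk(((λu. 3) -1), ∅)}, St=∅>
step 2: <T=(λx. x), E={p↦thunk(((λu. 3) -1), ∅)}, St=[thunk]>
step 3: <T=x, E={x↦thunk(p, {p↦thunk(((λu. 3) -1), ∅)}), p↦thunk(((λu. 3) -1), ∅)}, St=∅>
step 4: <T=p, E={p↦thunk(((λu. 3) -1), ∅)}, St=∅>
step 5: <T=((λu. 3) -1), E=∅, St=∅>
step 6: <T=(λu. 3), E=∅, St=[thunk]>
step 7: <T=3, E={u↦thunk(-1, ∅)}, St=∅>
→ final value 3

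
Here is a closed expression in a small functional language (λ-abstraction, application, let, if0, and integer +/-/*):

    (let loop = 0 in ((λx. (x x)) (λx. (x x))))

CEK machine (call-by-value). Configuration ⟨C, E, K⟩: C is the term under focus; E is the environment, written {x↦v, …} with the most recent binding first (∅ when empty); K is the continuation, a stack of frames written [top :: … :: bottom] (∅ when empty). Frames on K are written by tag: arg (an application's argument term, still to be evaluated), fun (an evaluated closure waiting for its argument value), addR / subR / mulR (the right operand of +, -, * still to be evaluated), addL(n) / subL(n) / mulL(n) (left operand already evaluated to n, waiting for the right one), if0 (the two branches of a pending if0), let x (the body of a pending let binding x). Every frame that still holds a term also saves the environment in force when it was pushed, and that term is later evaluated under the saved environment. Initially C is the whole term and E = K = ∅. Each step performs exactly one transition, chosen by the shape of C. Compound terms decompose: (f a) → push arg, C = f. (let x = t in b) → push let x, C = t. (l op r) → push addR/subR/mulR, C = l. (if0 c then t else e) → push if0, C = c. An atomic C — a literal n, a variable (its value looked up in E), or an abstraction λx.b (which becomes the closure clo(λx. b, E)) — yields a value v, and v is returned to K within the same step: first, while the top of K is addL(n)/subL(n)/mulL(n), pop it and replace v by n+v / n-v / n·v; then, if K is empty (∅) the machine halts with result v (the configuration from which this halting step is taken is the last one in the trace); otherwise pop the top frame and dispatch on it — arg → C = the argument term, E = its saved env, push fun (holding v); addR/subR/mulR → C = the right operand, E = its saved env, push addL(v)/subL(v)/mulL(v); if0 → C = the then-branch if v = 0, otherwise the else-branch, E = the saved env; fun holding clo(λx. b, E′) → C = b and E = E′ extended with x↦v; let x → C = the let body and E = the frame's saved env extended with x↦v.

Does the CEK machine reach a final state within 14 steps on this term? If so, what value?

Answer: DIVERGES (no final state within 14 steps)

Machine steps:
[0] <C=(let loop = 0 in ((λx. (x x)) (λx. (x x)))), E=∅, K=∅>
[1] <C=0, E=∅, K=[let loop]>
[2] <C=((λx. (x x)) (λx. (x x))), E={loop↦0}, K=∅>
[3] <C=(λx. (x x)), E={loop↦0}, K=[arg]>
[4] <C=(λx. (x x)), E={loop↦0}, K=[fun]>
[5] <C=(x x), E={x↦clo(λx. (x x), {loop↦0}), loop↦0}, K=∅>
[6] <C=x, E={x↦clo(λx. (x x), {loop↦0}), loop↦0}, K=[arg]>
[7] <C=x, E={x↦clo(λx. (x x), {loop↦0}), loop↦0}, K=[fun]>
… configuration repeats with period 3 (steps 5–7 recur indefinitely) …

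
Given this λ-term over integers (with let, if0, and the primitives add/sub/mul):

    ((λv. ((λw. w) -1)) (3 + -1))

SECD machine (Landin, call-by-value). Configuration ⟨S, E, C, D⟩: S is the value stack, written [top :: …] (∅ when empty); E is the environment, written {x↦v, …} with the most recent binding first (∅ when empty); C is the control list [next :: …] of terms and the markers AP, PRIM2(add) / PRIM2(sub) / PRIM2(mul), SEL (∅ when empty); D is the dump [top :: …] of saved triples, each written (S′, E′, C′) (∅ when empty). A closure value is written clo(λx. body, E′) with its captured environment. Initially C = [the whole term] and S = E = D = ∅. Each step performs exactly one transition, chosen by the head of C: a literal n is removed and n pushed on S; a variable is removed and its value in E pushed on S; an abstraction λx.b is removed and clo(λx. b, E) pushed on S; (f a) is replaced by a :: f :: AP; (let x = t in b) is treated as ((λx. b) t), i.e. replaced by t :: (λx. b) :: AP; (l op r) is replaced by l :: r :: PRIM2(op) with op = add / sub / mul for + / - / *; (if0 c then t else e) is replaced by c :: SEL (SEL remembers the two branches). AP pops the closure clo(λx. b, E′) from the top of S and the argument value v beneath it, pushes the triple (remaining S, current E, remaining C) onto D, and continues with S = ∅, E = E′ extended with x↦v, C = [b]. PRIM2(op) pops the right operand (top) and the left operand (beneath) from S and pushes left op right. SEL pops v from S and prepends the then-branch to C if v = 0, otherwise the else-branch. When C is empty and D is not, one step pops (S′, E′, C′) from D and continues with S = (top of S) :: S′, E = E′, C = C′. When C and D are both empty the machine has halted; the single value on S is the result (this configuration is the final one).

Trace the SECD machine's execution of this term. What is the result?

step 0: <S=∅, E=∅, C=[((λv. ((λw. w) -1)) (3 + -1))], D=∅>
step 1: <S=∅, E=∅, C=[(3 + -1) :: (λv. ((λw. w) -1)) :: AP], D=∅>
step 2: <S=∅, E=∅, C=[3 :: -1 :: PRIM2(add) :: (λv. ((λw. w) -1)) :: AP], D=∅>
step 3: <S=[3], E=∅, C=[-1 :: PRIM2(add) :: (λv. ((λw. w) -1)) :: AP], D=∅>
step 4: <S=[-1 :: 3], E=∅, C=[PRIM2(add) :: (λv. ((λw. w) -1)) :: AP], D=∅>
step 5: <S=[2], E=∅, C=[(λv. ((λw. w) -1)) :: AP], D=∅>
step 6: <S=[clo(λv. ((λw. w) -1), ∅) :: 2], E=∅, C=[AP], D=∅>
step 7: <S=∅, E={v↦2}, C=[((λw. w) -1)], D=[(∅, ∅, ∅)]>
step 8: <S=∅, E={v↦2}, C=[-1 :: (λw. w) :: AP], D=[(∅, ∅, ∅)]>
step 9: <S=[-1], E={v↦2}, C=[(λw. w) :: AP], D=[(∅, ∅, ∅)]>
step 10: <S=[clo(λw. w, {v↦2}) :: -1], E={v↦2}, C=[AP], D=[(∅, ∅, ∅)]>
step 11: <S=∅, E={w↦-1, v↦2}, C=[w], D=[(∅, {v↦2}, ∅) :: (∅, ∅, ∅)]>
step 12: <S=[-1], E={w↦-1, v↦2}, C=∅, D=[(∅, {v↦2}, ∅) :: (∅, ∅, ∅)]>
step 13: <S=[-1], E={v↦2}, C=∅, D=[(∅, ∅, ∅)]>
step 14: <S=[-1], E=∅, C=∅, D=∅>
→ final value -1

Answer: -1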